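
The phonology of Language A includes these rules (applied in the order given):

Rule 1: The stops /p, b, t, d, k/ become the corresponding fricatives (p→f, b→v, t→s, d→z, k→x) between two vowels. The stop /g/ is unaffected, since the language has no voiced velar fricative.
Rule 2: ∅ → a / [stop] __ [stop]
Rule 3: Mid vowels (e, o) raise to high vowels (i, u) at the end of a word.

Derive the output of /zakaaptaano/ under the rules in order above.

Rule 1 (intervocalic spirantization): /k/ is a stop between vowels /a/ and /a/, so it spirantizes to the fricative [x]. /zakaaptaano/ → zaxaaptaano.
Rule 2 (stop-cluster a-epenthesis): /p/ and /t/ form a stop–stop cluster, so [a] is inserted between them. /zaxaaptaano/ → zaxaapataano.
Rule 3 (final vowel raising): /o/ is a mid vowel in word-final position, so it raises to [u]. /zaxaapataano/ → zaxaapataanu.

zaxaapataanu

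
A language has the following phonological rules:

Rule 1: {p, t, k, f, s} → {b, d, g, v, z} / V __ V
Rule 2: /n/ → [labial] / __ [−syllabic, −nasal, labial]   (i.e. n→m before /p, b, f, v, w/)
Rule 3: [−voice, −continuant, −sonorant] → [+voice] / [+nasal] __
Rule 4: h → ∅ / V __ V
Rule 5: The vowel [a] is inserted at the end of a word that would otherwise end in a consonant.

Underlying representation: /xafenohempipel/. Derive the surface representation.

Rule 1 (intervocalic voicing): /f/ is a voiceless obstruent between vowels /a/ and /e/, so it voices to [v]. /p/ is a voiceless obstruent between vowels /i/ and /e/, so it voices to [b]. /xafenohempipel/ → xavenohempibel.
Rule 2 (nasal place assimilation): no segment meets the environment; /xavenohempibel/ is unchanged.
Rule 3 (post-nasal voicing): /p/ is a voiceless stop immediately after the nasal /m/, so it voices to [b]. /xavenohempibel/ → xavenohembibel.
Rule 4 (intervocalic h-deletion): /h/ occurs between vowels /o/ and /e/, so it deletes. /xavenohembibel/ → xavenoembibel.
Rule 5 (final a-epenthesis): the form ends in the consonant /l/, so [a] is inserted word-finally. /xavenoembibel/ → xavenoembibela.

xavenoembibela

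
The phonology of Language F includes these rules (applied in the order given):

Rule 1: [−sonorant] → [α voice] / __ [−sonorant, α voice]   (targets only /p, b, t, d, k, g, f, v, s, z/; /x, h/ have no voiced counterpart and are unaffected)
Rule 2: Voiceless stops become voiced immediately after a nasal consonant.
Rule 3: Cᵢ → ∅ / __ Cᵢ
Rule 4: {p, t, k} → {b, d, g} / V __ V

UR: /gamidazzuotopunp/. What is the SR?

Rule 1 (regressive voicing assimilation): no segment meets the environment; /gamidazzuotopunp/ is unchanged.
Rule 2 (post-nasal voicing): /p/ is a voiceless stop immediately after the nasal /n/, so it voices to [b]. /gamidazzuotopunp/ → gamidazzuotopunb.
Rule 3 (degemination): /zz/ is a geminate; the first /z/ deletes. /gamidazzuotopunb/ → gamidazuotopunb.
Rule 4 (intervocalic voicing): /t/ is a voiceless stop between vowels /o/ and /o/, so it voices to [d]. /p/ is a voiceless stop between vowels /o/ and /u/, so it voices to [b]. /gamidazuotopunb/ → gamidazuodobunb.

gamidazuodobunb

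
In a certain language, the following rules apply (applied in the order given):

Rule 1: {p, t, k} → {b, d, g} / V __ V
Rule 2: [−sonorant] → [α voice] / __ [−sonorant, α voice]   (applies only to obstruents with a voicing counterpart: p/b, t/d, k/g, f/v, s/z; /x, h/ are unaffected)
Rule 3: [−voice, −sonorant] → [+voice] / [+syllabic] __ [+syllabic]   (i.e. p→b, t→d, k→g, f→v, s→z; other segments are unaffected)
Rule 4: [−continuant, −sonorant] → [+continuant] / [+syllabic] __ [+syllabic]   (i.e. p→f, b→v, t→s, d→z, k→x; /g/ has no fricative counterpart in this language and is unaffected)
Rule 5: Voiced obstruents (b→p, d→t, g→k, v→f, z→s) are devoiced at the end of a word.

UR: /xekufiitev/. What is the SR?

xeguviizef

Rule 1 (intervocalic voicing): /k/ is a voiceless stop between vowels /e/ and /u/, so it voices to [g]. /t/ is a voiceless stop between vowels /i/ and /e/, so it voices to [d]. /xekufiitev/ → xegufiidev.
Rule 2 (regressive voicing assimilation): no segment meets the environment; /xegufiidev/ is unchanged.
Rule 3 (intervocalic voicing): /f/ is a voiceless obstruent between vowels /u/ and /i/, so it voices to [v]. /xegufiidev/ → xeguviidev.
Rule 4 (intervocalic spirantization): /d/ is a stop between vowels /i/ and /e/, so it spirantizes to the fricative [z]. /xeguviidev/ → xeguviizev.
Rule 5 (final devoicing): /v/ is a voiced obstruent in word-final position, so it devoices to [f]. /xeguviizev/ → xeguviizef.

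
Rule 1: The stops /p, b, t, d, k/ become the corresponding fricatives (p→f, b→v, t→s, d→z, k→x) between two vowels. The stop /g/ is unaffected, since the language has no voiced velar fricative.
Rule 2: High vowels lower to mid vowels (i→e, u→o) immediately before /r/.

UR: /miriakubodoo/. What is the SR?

Rule 1 (intervocalic spirantization): /k/ is a stop between vowels /a/ and /u/, so it spirantizes to the fricative [x]. /b/ is a stop between vowels /u/ and /o/, so it spirantizes to the fricative [v]. /d/ is a stop between vowels /o/ and /o/, so it spirantizes to the fricative [z]. /miriakubodoo/ → miriaxuvozoo.
Rule 2 (pre-rhotic lowering): /i/ is a high vowel immediately before /r/, so it lowers to [e]. /miriaxuvozoo/ → meriaxuvozoo.

meriaxuvozoo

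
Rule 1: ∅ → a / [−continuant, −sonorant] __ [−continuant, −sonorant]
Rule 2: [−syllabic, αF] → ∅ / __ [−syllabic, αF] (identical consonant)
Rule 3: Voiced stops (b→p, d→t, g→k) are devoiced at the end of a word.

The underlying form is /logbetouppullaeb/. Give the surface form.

logabetoupapulaep

Rule 1 (stop-cluster a-epenthesis): /g/ and /b/ form a stop–stop cluster, so [a] is inserted between them. /p/ and /p/ form a stop–stop cluster, so [a] is inserted between them. /logbetouppullaeb/ → logabetoupapullaeb.
Rule 2 (degemination): /ll/ is a geminate; the first /l/ deletes. /logabetoupapullaeb/ → logabetoupapulaeb.
Rule 3 (final devoicing): /b/ is a voiced stop in word-final position, so it devoices to [p]. /logabetoupapulaeb/ → logabetoupapulaep.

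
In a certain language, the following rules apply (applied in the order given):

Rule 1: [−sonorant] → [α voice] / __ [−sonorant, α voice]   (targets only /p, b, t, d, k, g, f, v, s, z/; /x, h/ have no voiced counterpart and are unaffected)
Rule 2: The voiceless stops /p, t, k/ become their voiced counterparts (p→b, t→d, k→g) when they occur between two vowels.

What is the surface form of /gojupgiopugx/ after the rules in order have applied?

gojubgiobukx

Rule 1 (regressive voicing assimilation): /p/ precedes the voiced obstruent /g/, so it voices to [b] by assimilation. /g/ precedes the voiceless obstruent /x/, so it devoices to [k] by assimilation. /gojupgiopugx/ → gojubgiopukx.
Rule 2 (intervocalic voicing): /p/ is a voiceless stop between vowels /o/ and /u/, so it voices to [b]. /gojubgiopukx/ → gojubgiobukx.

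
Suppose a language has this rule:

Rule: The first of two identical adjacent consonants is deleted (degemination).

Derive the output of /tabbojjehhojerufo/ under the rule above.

tabojehojerufo

/bb/ is a geminate; the first /b/ deletes.
/jj/ is a geminate; the first /j/ deletes.
/hh/ is a geminate; the first /h/ deletes.
The other instances of /t/, /b/, /j/, /h/, /r/, /f/ do not occur in the required environment and remain unchanged.
Surface form: [tabojehojerufo].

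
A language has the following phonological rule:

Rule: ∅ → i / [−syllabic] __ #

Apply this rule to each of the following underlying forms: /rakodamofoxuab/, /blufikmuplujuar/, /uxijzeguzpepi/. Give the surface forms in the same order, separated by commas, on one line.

rakodamofoxuabi, blufikmuplujuari, uxijzeguzpepi

/rakodamofoxuab/: the form ends in the consonant /b/, so [i] is inserted word-finally. → [rakodamofoxuabi].
/blufikmuplujuar/: the form ends in the consonant /r/, so [i] is inserted word-finally. → [blufikmuplujuari].
/uxijzeguzpepi/: the rule's environment is not met; surfaces unchanged as [uxijzeguzpepi].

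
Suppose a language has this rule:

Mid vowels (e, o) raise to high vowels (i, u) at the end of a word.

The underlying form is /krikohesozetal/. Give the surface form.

krikohesozetal

No segment of /krikohesozetal/ meets the structural description of the rule, so the form surfaces unchanged.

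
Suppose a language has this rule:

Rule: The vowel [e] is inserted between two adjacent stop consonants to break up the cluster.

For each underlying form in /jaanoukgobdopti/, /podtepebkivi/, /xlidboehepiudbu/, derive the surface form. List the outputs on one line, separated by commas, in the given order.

jaanoukegobedopeti, podetepebekivi, xlideboehepiudebu

/jaanoukgobdopti/: /k/ and /g/ form a stop–stop cluster, so [e] is inserted between them. /b/ and /d/ form a stop–stop cluster, so [e] is inserted between them. /p/ and /t/ form a stop–stop cluster, so [e] is inserted between them. → [jaanoukegobedopeti].
/podtepebkivi/: /d/ and /t/ form a stop–stop cluster, so [e] is inserted between them. /b/ and /k/ form a stop–stop cluster, so [e] is inserted between them. → [podetepebekivi].
/xlidboehepiudbu/: /d/ and /b/ form a stop–stop cluster, so [e] is inserted between them. /d/ and /b/ form a stop–stop cluster, so [e] is inserted between them. → [xlideboehepiudebu].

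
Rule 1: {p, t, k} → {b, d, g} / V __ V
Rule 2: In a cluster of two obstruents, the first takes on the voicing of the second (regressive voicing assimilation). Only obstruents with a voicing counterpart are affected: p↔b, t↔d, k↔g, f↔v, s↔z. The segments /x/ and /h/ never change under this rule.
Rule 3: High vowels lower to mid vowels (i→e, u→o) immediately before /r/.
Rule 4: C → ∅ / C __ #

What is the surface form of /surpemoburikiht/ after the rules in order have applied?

sorpemoborigih

Rule 1 (intervocalic voicing): /k/ is a voiceless stop between vowels /i/ and /i/, so it voices to [g]. /surpemoburikiht/ → surpemoburigiht.
Rule 2 (regressive voicing assimilation): no segment meets the environment; /surpemoburigiht/ is unchanged.
Rule 3 (pre-rhotic lowering): /u/ is a high vowel immediately before /r/, so it lowers to [o]. /u/ is a high vowel immediately before /r/, so it lowers to [o]. /surpemoburigiht/ → sorpemoborigiht.
Rule 4 (final cluster simplification): /t/ is the second consonant of a word-final cluster /ht/, so it deletes. /sorpemoborigiht/ → sorpemoborigih.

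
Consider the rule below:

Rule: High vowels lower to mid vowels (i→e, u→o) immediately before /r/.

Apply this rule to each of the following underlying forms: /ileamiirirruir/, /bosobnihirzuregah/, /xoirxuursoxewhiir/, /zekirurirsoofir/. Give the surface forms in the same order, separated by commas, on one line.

ileamiererruer, bosobniherzoregah, xoerxuorsoxewhier, zekerorersoofer

/ileamiirirruir/: /i/ is a high vowel immediately before /r/, so it lowers to [e]. /i/ is a high vowel immediately before /r/, so it lowers to [e]. /i/ is a high vowel immediately before /r/, so it lowers to [e]. → [ileamiererruer].
/bosobnihirzuregah/: /i/ is a high vowel immediately before /r/, so it lowers to [e]. /u/ is a high vowel immediately before /r/, so it lowers to [o]. → [bosobniherzoregah].
/xoirxuursoxewhiir/: /i/ is a high vowel immediately before /r/, so it lowers to [e]. /u/ is a high vowel immediately before /r/, so it lowers to [o]. /i/ is a high vowel immediately before /r/, so it lowers to [e]. → [xoerxuorsoxewhier].
/zekirurirsoofir/: /i/ is a high vowel immediately before /r/, so it lowers to [e]. /u/ is a high vowel immediately before /r/, so it lowers to [o]. /i/ is a high vowel immediately before /r/, so it lowers to [e]. /i/ is a high vowel immediately before /r/, so it lowers to [e]. → [zekerorersoofer].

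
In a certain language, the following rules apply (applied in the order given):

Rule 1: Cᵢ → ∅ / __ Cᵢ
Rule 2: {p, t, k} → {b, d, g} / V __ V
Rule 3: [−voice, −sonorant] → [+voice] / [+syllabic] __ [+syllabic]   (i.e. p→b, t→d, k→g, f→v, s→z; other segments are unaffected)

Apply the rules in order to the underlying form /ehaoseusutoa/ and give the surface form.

Rule 1 (degemination): no segment meets the environment; /ehaoseusutoa/ is unchanged.
Rule 2 (intervocalic voicing): /t/ is a voiceless stop between vowels /u/ and /o/, so it voices to [d]. /ehaoseusutoa/ → ehaoseusudoa.
Rule 3 (intervocalic voicing): /s/ is a voiceless obstruent between vowels /o/ and /e/, so it voices to [z]. /s/ is a voiceless obstruent between vowels /u/ and /u/, so it voices to [z]. /ehaoseusudoa/ → ehaozeuzudoa.

ehaozeuzudoa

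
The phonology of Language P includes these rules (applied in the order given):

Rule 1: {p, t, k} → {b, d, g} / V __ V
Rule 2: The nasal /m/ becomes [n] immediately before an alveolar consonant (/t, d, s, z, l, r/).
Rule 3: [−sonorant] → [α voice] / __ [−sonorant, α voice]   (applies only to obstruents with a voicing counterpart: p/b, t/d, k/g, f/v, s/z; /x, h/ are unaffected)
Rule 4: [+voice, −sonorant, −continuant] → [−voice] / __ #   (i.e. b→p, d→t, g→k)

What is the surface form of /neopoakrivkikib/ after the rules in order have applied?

neoboakrifkigip

Rule 1 (intervocalic voicing): /p/ is a voiceless stop between vowels /o/ and /o/, so it voices to [b]. /k/ is a voiceless stop between vowels /i/ and /i/, so it voices to [g]. /neopoakrivkikib/ → neoboakrivkigib.
Rule 2 (nasal place assimilation): no segment meets the environment; /neoboakrivkigib/ is unchanged.
Rule 3 (regressive voicing assimilation): /v/ precedes the voiceless obstruent /k/, so it devoices to [f] by assimilation. /neoboakrivkigib/ → neoboakrifkigib.
Rule 4 (final devoicing): /b/ is a voiced stop in word-final position, so it devoices to [p]. /neoboakrifkigib/ → neoboakrifkigip.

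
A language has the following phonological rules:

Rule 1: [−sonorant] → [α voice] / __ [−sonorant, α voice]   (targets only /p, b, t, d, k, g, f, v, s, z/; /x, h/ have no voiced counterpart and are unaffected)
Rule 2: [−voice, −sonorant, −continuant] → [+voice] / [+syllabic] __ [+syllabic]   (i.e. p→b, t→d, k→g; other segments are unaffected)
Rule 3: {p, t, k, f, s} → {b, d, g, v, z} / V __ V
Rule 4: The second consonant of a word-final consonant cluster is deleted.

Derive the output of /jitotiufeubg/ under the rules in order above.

Rule 1 (regressive voicing assimilation): no segment meets the environment; /jitotiufeubg/ is unchanged.
Rule 2 (intervocalic voicing): /t/ is a voiceless stop between vowels /i/ and /o/, so it voices to [d]. /t/ is a voiceless stop between vowels /o/ and /i/, so it voices to [d]. /jitotiufeubg/ → jidodiufeubg.
Rule 3 (intervocalic voicing): /f/ is a voiceless obstruent between vowels /u/ and /e/, so it voices to [v]. /jidodiufeubg/ → jidodiuveubg.
Rule 4 (final cluster simplification): /g/ is the second consonant of a word-final cluster /bg/, so it deletes. /jidodiuveubg/ → jidodiuveub.

jidodiuveub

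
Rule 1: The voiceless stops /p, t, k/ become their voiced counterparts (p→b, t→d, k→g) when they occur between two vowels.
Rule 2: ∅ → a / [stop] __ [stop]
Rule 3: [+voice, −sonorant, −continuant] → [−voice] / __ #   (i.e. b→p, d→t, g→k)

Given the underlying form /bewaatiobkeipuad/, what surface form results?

Rule 1 (intervocalic voicing): /t/ is a voiceless stop between vowels /a/ and /i/, so it voices to [d]. /p/ is a voiceless stop between vowels /i/ and /u/, so it voices to [b]. /bewaatiobkeipuad/ → bewaadiobkeibuad.
Rule 2 (stop-cluster a-epenthesis): /b/ and /k/ form a stop–stop cluster, so [a] is inserted between them. /bewaadiobkeibuad/ → bewaadiobakeibuad.
Rule 3 (final devoicing): /d/ is a voiced stop in word-final position, so it devoices to [t]. /bewaadiobakeibuad/ → bewaadiobakeibuat.

bewaadiobakeibuat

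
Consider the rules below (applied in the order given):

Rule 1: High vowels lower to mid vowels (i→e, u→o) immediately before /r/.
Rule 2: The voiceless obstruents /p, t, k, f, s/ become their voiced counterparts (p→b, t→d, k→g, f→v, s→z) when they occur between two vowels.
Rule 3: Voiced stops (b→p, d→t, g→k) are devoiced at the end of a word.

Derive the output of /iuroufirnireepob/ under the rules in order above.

Rule 1 (pre-rhotic lowering): /u/ is a high vowel immediately before /r/, so it lowers to [o]. /i/ is a high vowel immediately before /r/, so it lowers to [e]. /i/ is a high vowel immediately before /r/, so it lowers to [e]. /iuroufirnireepob/ → ioroufernereepob.
Rule 2 (intervocalic voicing): /f/ is a voiceless obstruent between vowels /u/ and /e/, so it voices to [v]. /p/ is a voiceless obstruent between vowels /e/ and /o/, so it voices to [b]. /ioroufernereepob/ → iorouvernereebob.
Rule 3 (final devoicing): /b/ is a voiced stop in word-final position, so it devoices to [p]. /iorouvernereebob/ → iorouvernereebop.

iorouvernereebop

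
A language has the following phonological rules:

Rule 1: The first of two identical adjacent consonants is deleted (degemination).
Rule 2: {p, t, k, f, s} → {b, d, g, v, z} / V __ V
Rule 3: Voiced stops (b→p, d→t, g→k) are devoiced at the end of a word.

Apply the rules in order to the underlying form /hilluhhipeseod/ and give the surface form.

Rule 1 (degemination): /ll/ is a geminate; the first /l/ deletes. /hh/ is a geminate; the first /h/ deletes. /hilluhhipeseod/ → hiluhipeseod.
Rule 2 (intervocalic voicing): /p/ is a voiceless obstruent between vowels /i/ and /e/, so it voices to [b]. /s/ is a voiceless obstruent between vowels /e/ and /e/, so it voices to [z]. /hiluhipeseod/ → hiluhibezeod.
Rule 3 (final devoicing): /d/ is a voiced stop in word-final position, so it devoices to [t]. /hiluhibezeod/ → hiluhibezeot.

hiluhibezeot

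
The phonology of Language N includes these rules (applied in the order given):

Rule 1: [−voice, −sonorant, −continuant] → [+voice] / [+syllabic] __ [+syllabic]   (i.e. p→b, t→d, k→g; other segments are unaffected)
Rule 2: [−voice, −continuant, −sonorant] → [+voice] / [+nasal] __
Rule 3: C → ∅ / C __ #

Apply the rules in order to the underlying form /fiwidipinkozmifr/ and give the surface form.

fiwidibingozmif

Rule 1 (intervocalic voicing): /p/ is a voiceless stop between vowels /i/ and /i/, so it voices to [b]. /fiwidipinkozmifr/ → fiwidibinkozmifr.
Rule 2 (post-nasal voicing): /k/ is a voiceless stop immediately after the nasal /n/, so it voices to [g]. /fiwidibinkozmifr/ → fiwidibingozmifr.
Rule 3 (final cluster simplification): /r/ is the second consonant of a word-final cluster /fr/, so it deletes. /fiwidibingozmifr/ → fiwidibingozmif.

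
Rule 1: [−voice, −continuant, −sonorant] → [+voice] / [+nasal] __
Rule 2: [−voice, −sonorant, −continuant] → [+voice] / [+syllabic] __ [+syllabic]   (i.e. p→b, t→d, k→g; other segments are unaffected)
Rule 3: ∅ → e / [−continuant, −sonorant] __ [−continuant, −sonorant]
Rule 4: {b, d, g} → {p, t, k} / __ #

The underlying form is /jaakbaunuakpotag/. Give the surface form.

Rule 1 (post-nasal voicing): no segment meets the environment; /jaakbaunuakpotag/ is unchanged.
Rule 2 (intervocalic voicing): /t/ is a voiceless stop between vowels /o/ and /a/, so it voices to [d]. /jaakbaunuakpotag/ → jaakbaunuakpodag.
Rule 3 (stop-cluster e-epenthesis): /k/ and /b/ form a stop–stop cluster, so [e] is inserted between them. /k/ and /p/ form a stop–stop cluster, so [e] is inserted between them. /jaakbaunuakpodag/ → jaakebaunuakepodag.
Rule 4 (final devoicing): /g/ is a voiced stop in word-final position, so it devoices to [k]. /jaakebaunuakepodag/ → jaakebaunuakepodak.

jaakebaunuakepodak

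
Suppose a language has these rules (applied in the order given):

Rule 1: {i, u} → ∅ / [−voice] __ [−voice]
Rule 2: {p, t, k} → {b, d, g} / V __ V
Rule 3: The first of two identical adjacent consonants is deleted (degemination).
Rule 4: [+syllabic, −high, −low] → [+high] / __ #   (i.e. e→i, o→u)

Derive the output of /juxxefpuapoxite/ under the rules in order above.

Rule 1 (high vowel syncope): /i/ is a high vowel flanked by voiceless consonants /x/ and /t/, so it deletes. /juxxefpuapoxite/ → juxxefpuapoxte.
Rule 2 (intervocalic voicing): /p/ is a voiceless stop between vowels /a/ and /o/, so it voices to [b]. /juxxefpuapoxte/ → juxxefpuaboxte.
Rule 3 (degemination): /xx/ is a geminate; the first /x/ deletes. /juxxefpuaboxte/ → juxefpuaboxte.
Rule 4 (final vowel raising): /e/ is a mid vowel in word-final position, so it raises to [i]. /juxefpuaboxte/ → juxefpuaboxti.

juxefpuaboxti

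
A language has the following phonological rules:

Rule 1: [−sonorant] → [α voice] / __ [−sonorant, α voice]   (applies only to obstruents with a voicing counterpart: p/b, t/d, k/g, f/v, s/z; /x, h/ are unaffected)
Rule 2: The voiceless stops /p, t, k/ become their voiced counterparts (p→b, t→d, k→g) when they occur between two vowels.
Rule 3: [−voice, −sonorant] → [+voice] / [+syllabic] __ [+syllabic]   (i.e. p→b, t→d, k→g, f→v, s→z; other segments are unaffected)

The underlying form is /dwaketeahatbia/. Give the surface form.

dwagedeahadbia

Rule 1 (regressive voicing assimilation): /t/ precedes the voiced obstruent /b/, so it voices to [d] by assimilation. /dwaketeahatbia/ → dwaketeahadbia.
Rule 2 (intervocalic voicing): /k/ is a voiceless stop between vowels /a/ and /e/, so it voices to [g]. /t/ is a voiceless stop between vowels /e/ and /e/, so it voices to [d]. /dwaketeahadbia/ → dwagedeahadbia.
Rule 3 (intervocalic voicing): no segment meets the environment; /dwagedeahadbia/ is unchanged.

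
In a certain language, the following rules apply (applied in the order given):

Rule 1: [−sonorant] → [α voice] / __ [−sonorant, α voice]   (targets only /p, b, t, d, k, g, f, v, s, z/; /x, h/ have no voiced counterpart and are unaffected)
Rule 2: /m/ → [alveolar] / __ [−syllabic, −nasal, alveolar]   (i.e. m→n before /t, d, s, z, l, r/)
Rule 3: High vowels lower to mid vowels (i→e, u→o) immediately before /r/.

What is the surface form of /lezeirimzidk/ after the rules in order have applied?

lezeerinzitk

Rule 1 (regressive voicing assimilation): /d/ precedes the voiceless obstruent /k/, so it devoices to [t] by assimilation. /lezeirimzidk/ → lezeirimzitk.
Rule 2 (nasal place assimilation): /m/ precedes the alveolar consonant /z/, so it assimilates in place to [n]. /lezeirimzitk/ → lezeirinzitk.
Rule 3 (pre-rhotic lowering): /i/ is a high vowel immediately before /r/, so it lowers to [e]. /lezeirinzitk/ → lezeerinzitk.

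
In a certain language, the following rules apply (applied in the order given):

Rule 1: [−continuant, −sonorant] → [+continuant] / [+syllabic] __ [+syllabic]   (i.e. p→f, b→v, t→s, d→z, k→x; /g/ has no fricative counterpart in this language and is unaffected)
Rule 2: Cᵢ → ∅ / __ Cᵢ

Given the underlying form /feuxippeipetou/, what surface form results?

Rule 1 (intervocalic spirantization): /p/ is a stop between vowels /i/ and /e/, so it spirantizes to the fricative [f]. /t/ is a stop between vowels /e/ and /o/, so it spirantizes to the fricative [s]. /feuxippeipetou/ → feuxippeifesou.
Rule 2 (degemination): /pp/ is a geminate; the first /p/ deletes. /feuxippeifesou/ → feuxipeifesou.

feuxipeifesou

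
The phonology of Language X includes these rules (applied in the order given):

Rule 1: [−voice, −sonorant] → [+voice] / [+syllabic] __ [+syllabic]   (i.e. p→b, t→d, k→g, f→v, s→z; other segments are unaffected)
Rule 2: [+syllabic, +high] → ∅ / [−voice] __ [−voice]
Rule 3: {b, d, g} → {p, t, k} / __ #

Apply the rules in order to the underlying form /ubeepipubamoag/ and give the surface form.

Rule 1 (intervocalic voicing): /p/ is a voiceless obstruent between vowels /e/ and /i/, so it voices to [b]. /p/ is a voiceless obstruent between vowels /i/ and /u/, so it voices to [b]. /ubeepipubamoag/ → ubeebibubamoag.
Rule 2 (high vowel syncope): no segment meets the environment; /ubeebibubamoag/ is unchanged.
Rule 3 (final devoicing): /g/ is a voiced stop in word-final position, so it devoices to [k]. /ubeebibubamoag/ → ubeebibubamoak.

ubeebibubamoak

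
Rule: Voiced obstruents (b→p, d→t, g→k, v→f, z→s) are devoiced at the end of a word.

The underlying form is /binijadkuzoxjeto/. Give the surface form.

No segment of /binijadkuzoxjeto/ meets the structural description of the rule, so the form surfaces unchanged.

binijadkuzoxjeto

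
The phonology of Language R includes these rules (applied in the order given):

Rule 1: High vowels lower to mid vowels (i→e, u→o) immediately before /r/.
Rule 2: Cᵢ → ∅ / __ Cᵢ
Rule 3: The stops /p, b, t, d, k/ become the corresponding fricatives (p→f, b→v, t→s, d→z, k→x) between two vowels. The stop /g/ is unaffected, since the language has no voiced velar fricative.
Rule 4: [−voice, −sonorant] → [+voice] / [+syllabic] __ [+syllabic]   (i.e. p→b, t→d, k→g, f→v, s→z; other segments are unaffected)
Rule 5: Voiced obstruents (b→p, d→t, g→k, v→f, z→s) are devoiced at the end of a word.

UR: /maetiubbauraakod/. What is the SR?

Rule 1 (pre-rhotic lowering): /u/ is a high vowel immediately before /r/, so it lowers to [o]. /maetiubbauraakod/ → maetiubbaoraakod.
Rule 2 (degemination): /bb/ is a geminate; the first /b/ deletes. /maetiubbaoraakod/ → maetiubaoraakod.
Rule 3 (intervocalic spirantization): /t/ is a stop between vowels /e/ and /i/, so it spirantizes to the fricative [s]. /b/ is a stop between vowels /u/ and /a/, so it spirantizes to the fricative [v]. /k/ is a stop between vowels /a/ and /o/, so it spirantizes to the fricative [x]. /maetiubaoraakod/ → maesiuvaoraaxod.
Rule 4 (intervocalic voicing): /s/ is a voiceless obstruent between vowels /e/ and /i/, so it voices to [z]. /maesiuvaoraaxod/ → maeziuvaoraaxod.
Rule 5 (final devoicing): /d/ is a voiced obstruent in word-final position, so it devoices to [t]. /maeziuvaoraaxod/ → maeziuvaoraaxot.

maeziuvaoraaxot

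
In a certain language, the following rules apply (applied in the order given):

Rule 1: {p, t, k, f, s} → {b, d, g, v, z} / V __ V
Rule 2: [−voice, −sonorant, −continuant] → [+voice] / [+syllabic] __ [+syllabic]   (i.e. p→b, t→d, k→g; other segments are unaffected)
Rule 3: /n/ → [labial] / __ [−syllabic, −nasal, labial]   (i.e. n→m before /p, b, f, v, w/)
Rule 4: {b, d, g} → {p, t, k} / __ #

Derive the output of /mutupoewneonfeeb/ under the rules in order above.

Rule 1 (intervocalic voicing): /t/ is a voiceless obstruent between vowels /u/ and /u/, so it voices to [d]. /p/ is a voiceless obstruent between vowels /u/ and /o/, so it voices to [b]. /mutupoewneonfeeb/ → muduboewneonfeeb.
Rule 2 (intervocalic voicing): no segment meets the environment; /muduboewneonfeeb/ is unchanged.
Rule 3 (nasal place assimilation): /n/ precedes the labial consonant /f/, so it assimilates in place to [m]. /muduboewneonfeeb/ → muduboewneomfeeb.
Rule 4 (final devoicing): /b/ is a voiced stop in word-final position, so it devoices to [p]. /muduboewneomfeeb/ → muduboewneomfeep.

muduboewneomfeep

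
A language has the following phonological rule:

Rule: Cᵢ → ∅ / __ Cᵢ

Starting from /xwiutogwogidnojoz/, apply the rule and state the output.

xwiutogwogidnojoz

No segment of /xwiutogwogidnojoz/ meets the structural description of the rule, so the form surfaces unchanged.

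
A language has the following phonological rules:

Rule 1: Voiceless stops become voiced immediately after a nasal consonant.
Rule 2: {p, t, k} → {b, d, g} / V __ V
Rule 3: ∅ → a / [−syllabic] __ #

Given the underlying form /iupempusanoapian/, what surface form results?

Rule 1 (post-nasal voicing): /p/ is a voiceless stop immediately after the nasal /m/, so it voices to [b]. /iupempusanoapian/ → iupembusanoapian.
Rule 2 (intervocalic voicing): /p/ is a voiceless stop between vowels /u/ and /e/, so it voices to [b]. /p/ is a voiceless stop between vowels /a/ and /i/, so it voices to [b]. /iupembusanoapian/ → iubembusanoabian.
Rule 3 (final a-epenthesis): the form ends in the consonant /n/, so [a] is inserted word-finally. /iubembusanoabian/ → iubembusanoabiana.

iubembusanoabiana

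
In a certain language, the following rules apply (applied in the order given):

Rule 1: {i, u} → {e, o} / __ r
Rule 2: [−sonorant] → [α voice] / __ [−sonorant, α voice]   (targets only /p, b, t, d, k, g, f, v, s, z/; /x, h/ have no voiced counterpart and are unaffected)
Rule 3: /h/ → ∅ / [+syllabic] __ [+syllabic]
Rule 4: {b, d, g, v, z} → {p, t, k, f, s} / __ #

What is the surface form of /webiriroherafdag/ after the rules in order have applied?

webereroeravdak

Rule 1 (pre-rhotic lowering): /i/ is a high vowel immediately before /r/, so it lowers to [e]. /i/ is a high vowel immediately before /r/, so it lowers to [e]. /webiriroherafdag/ → webereroherafdag.
Rule 2 (regressive voicing assimilation): /f/ precedes the voiced obstruent /d/, so it voices to [v] by assimilation. /webereroherafdag/ → webereroheravdag.
Rule 3 (intervocalic h-deletion): /h/ occurs between vowels /o/ and /e/, so it deletes. /webereroheravdag/ → webereroeravdag.
Rule 4 (final devoicing): /g/ is a voiced obstruent in word-final position, so it devoices to [k]. /webereroeravdag/ → webereroeravdak.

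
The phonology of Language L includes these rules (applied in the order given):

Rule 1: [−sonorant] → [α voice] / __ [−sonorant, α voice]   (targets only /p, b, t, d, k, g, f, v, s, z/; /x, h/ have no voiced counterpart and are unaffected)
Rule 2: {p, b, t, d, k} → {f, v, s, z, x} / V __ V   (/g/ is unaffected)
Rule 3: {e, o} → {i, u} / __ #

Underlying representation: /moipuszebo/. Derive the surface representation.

moifuzzevu

Rule 1 (regressive voicing assimilation): /s/ precedes the voiced obstruent /z/, so it voices to [z] by assimilation. /moipuszebo/ → moipuzzebo.
Rule 2 (intervocalic spirantization): /p/ is a stop between vowels /i/ and /u/, so it spirantizes to the fricative [f]. /b/ is a stop between vowels /e/ and /o/, so it spirantizes to the fricative [v]. /moipuzzebo/ → moifuzzevo.
Rule 3 (final vowel raising): /o/ is a mid vowel in word-final position, so it raises to [u]. /moifuzzevo/ → moifuzzevu.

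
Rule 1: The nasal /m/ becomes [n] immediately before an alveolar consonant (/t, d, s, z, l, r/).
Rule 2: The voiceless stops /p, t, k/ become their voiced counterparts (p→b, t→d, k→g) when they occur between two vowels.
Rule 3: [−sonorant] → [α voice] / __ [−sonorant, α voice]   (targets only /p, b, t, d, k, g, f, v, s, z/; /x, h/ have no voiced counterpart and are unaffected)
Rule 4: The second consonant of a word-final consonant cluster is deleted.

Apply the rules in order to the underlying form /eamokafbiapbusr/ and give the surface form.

Rule 1 (nasal place assimilation): no segment meets the environment; /eamokafbiapbusr/ is unchanged.
Rule 2 (intervocalic voicing): /k/ is a voiceless stop between vowels /o/ and /a/, so it voices to [g]. /eamokafbiapbusr/ → eamogafbiapbusr.
Rule 3 (regressive voicing assimilation): /f/ precedes the voiced obstruent /b/, so it voices to [v] by assimilation. /p/ precedes the voiced obstruent /b/, so it voices to [b] by assimilation. /eamogafbiapbusr/ → eamogavbiabbusr.
Rule 4 (final cluster simplification): /r/ is the second consonant of a word-final cluster /sr/, so it deletes. /eamogavbiabbusr/ → eamogavbiabbus.

eamogavbiabbus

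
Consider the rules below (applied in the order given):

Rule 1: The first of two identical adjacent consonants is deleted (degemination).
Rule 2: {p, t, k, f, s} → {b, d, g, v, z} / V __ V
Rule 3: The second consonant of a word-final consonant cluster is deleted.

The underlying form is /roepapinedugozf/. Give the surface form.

roebabinedugoz

Rule 1 (degemination): no segment meets the environment; /roepapinedugozf/ is unchanged.
Rule 2 (intervocalic voicing): /p/ is a voiceless obstruent between vowels /e/ and /a/, so it voices to [b]. /p/ is a voiceless obstruent between vowels /a/ and /i/, so it voices to [b]. /roepapinedugozf/ → roebabinedugozf.
Rule 3 (final cluster simplification): /f/ is the second consonant of a word-final cluster /zf/, so it deletes. /roebabinedugozf/ → roebabinedugoz.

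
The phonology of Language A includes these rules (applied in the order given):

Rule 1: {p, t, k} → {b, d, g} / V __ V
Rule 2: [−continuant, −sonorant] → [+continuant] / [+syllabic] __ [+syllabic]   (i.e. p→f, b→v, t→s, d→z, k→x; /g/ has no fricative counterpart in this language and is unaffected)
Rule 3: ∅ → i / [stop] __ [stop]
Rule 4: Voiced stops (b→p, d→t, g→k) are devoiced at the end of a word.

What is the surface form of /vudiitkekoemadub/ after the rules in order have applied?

vuziitikegoemazup

Rule 1 (intervocalic voicing): /k/ is a voiceless stop between vowels /e/ and /o/, so it voices to [g]. /vudiitkekoemadub/ → vudiitkegoemadub.
Rule 2 (intervocalic spirantization): /d/ is a stop between vowels /u/ and /i/, so it spirantizes to the fricative [z]. /d/ is a stop between vowels /a/ and /u/, so it spirantizes to the fricative [z]. /vudiitkegoemadub/ → vuziitkegoemazub.
Rule 3 (stop-cluster i-epenthesis): /t/ and /k/ form a stop–stop cluster, so [i] is inserted between them. /vuziitkegoemazub/ → vuziitikegoemazub.
Rule 4 (final devoicing): /b/ is a voiced stop in word-final position, so it devoices to [p]. /vuziitikegoemazub/ → vuziitikegoemazup.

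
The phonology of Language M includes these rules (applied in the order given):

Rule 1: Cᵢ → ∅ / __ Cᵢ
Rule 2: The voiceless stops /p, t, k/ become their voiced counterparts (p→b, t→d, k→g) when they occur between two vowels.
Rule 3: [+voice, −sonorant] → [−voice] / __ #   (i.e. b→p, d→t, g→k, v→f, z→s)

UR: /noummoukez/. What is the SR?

Rule 1 (degemination): /mm/ is a geminate; the first /m/ deletes. /noummoukez/ → noumoukez.
Rule 2 (intervocalic voicing): /k/ is a voiceless stop between vowels /u/ and /e/, so it voices to [g]. /noumoukez/ → noumougez.
Rule 3 (final devoicing): /z/ is a voiced obstruent in word-final position, so it devoices to [s]. /noumougez/ → noumouges.

noumouges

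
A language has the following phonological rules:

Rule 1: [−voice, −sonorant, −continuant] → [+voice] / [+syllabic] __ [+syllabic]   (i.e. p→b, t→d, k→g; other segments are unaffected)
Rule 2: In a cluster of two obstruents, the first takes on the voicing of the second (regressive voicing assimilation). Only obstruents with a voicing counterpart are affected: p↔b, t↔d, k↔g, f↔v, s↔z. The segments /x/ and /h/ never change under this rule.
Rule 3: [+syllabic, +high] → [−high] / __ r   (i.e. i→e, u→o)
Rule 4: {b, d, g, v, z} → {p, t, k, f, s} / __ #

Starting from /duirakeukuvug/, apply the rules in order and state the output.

duerageuguvuk

Rule 1 (intervocalic voicing): /k/ is a voiceless stop between vowels /a/ and /e/, so it voices to [g]. /k/ is a voiceless stop between vowels /u/ and /u/, so it voices to [g]. /duirakeukuvug/ → duirageuguvug.
Rule 2 (regressive voicing assimilation): no segment meets the environment; /duirageuguvug/ is unchanged.
Rule 3 (pre-rhotic lowering): /i/ is a high vowel immediately before /r/, so it lowers to [e]. /duirageuguvug/ → duerageuguvug.
Rule 4 (final devoicing): /g/ is a voiced obstruent in word-final position, so it devoices to [k]. /duerageuguvug/ → duerageuguvuk.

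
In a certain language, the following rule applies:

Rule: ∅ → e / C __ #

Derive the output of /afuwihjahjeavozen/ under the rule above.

afuwihjahjeavozene

the form ends in the consonant /n/, so [e] is inserted word-finally.
Surface form: [afuwihjahjeavozene].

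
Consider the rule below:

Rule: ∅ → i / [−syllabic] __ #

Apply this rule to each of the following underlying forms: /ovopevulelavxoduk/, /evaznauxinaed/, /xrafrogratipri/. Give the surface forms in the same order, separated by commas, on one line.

/ovopevulelavxoduk/: the form ends in the consonant /k/, so [i] is inserted word-finally. → [ovopevulelavxoduki].
/evaznauxinaed/: the form ends in the consonant /d/, so [i] is inserted word-finally. → [evaznauxinaedi].
/xrafrogratipri/: the rule's environment is not met; surfaces unchanged as [xrafrogratipri].

ovopevulelavxoduki, evaznauxinaedi, xrafrogratipri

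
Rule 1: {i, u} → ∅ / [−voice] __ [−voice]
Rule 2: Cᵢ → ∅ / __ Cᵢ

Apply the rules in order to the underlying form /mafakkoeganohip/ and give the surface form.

mafakoeganohp

Rule 1 (high vowel syncope): /i/ is a high vowel flanked by voiceless consonants /h/ and /p/, so it deletes. /mafakkoeganohip/ → mafakkoeganohp.
Rule 2 (degemination): /kk/ is a geminate; the first /k/ deletes. /mafakkoeganohp/ → mafakoeganohp.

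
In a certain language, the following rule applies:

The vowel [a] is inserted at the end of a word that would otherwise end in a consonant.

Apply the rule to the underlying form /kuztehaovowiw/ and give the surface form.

kuztehaovowiwa

the form ends in the consonant /w/, so [a] is inserted word-finally.
Surface form: [kuztehaovowiwa].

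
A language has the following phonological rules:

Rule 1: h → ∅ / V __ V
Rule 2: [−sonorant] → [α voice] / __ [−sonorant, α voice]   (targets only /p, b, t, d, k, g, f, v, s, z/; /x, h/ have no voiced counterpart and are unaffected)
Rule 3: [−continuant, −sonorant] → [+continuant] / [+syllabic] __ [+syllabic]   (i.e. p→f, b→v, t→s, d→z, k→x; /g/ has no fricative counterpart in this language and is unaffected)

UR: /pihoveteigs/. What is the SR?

Rule 1 (intervocalic h-deletion): /h/ occurs between vowels /i/ and /o/, so it deletes. /pihoveteigs/ → pioveteigs.
Rule 2 (regressive voicing assimilation): /g/ precedes the voiceless obstruent /s/, so it devoices to [k] by assimilation. /pioveteigs/ → pioveteiks.
Rule 3 (intervocalic spirantization): /t/ is a stop between vowels /e/ and /e/, so it spirantizes to the fricative [s]. /pioveteiks/ → pioveseiks.

pioveseiks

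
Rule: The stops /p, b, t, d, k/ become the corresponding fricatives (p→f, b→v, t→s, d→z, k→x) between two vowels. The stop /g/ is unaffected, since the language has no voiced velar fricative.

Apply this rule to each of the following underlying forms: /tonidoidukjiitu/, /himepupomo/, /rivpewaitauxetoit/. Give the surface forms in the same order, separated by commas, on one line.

/tonidoidukjiitu/: /d/ is a stop between vowels /i/ and /o/, so it spirantizes to the fricative [z]. /d/ is a stop between vowels /i/ and /u/, so it spirantizes to the fricative [z]. /t/ is a stop between vowels /i/ and /u/, so it spirantizes to the fricative [s]. → [tonizoizukjiisu].
/himepupomo/: /p/ is a stop between vowels /e/ and /u/, so it spirantizes to the fricative [f]. /p/ is a stop between vowels /u/ and /o/, so it spirantizes to the fricative [f]. → [himefufomo].
/rivpewaitauxetoit/: /t/ is a stop between vowels /i/ and /a/, so it spirantizes to the fricative [s]. /t/ is a stop between vowels /e/ and /o/, so it spirantizes to the fricative [s]. → [rivpewaisauxesoit].

tonizoizukjiisu, himefufomo, rivpewaisauxesoit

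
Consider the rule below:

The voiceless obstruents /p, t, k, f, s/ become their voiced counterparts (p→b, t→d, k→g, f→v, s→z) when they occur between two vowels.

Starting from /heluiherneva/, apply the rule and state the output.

No segment of /heluiherneva/ meets the structural description of the rule, so the form surfaces unchanged.

heluiherneva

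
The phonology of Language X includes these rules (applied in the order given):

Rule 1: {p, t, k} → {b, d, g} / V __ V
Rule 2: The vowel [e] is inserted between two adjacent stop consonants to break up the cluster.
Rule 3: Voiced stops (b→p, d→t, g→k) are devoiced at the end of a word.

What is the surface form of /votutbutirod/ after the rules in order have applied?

Rule 1 (intervocalic voicing): /t/ is a voiceless stop between vowels /o/ and /u/, so it voices to [d]. /t/ is a voiceless stop between vowels /u/ and /i/, so it voices to [d]. /votutbutirod/ → vodutbudirod.
Rule 2 (stop-cluster e-epenthesis): /t/ and /b/ form a stop–stop cluster, so [e] is inserted between them. /vodutbudirod/ → vodutebudirod.
Rule 3 (final devoicing): /d/ is a voiced stop in word-final position, so it devoices to [t]. /vodutebudirod/ → vodutebudirot.

vodutebudirot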